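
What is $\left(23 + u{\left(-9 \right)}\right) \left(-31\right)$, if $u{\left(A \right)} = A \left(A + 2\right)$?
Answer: $-2666$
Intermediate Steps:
$u{\left(A \right)} = A \left(2 + A\right)$
$\left(23 + u{\left(-9 \right)}\right) \left(-31\right) = \left(23 - 9 \left(2 - 9\right)\right) \left(-31\right) = \left(23 - -63\right) \left(-31\right) = \left(23 + 63\right) \left(-31\right) = 86 \left(-31\right) = -2666$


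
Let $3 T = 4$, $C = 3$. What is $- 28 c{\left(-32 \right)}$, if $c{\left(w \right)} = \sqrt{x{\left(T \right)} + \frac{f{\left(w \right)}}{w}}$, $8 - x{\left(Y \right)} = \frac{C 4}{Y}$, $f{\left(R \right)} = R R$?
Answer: $- 28 i \sqrt{33} \approx - 160.85 i$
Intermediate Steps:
$T = \frac{4}{3}$ ($T = \frac{1}{3} \cdot 4 = \frac{4}{3} \approx 1.3333$)
$f{\left(R \right)} = R^{2}$
$x{\left(Y \right)} = 8 - \frac{12}{Y}$ ($x{\left(Y \right)} = 8 - \frac{3 \cdot 4}{Y} = 8 - \frac{12}{Y}$)
$c{\left(w \right)} = \sqrt{-1 + w}$ ($c{\left(w \right)} = \sqrt{\left(8 - \frac{12}{\frac{4}{3}}\right) + \frac{w^{2}}{w}} = \sqrt{\left(8 - 9\right) + w} = \sqrt{-1 + w}$)
$- 28 c{\left(-32 \right)} = - 28 \sqrt{-1 - 32} = - 28 \sqrt{-33} = - 28 i \sqrt{33}$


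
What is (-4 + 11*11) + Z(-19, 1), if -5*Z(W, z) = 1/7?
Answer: 4094/35 ≈ 116.97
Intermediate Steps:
Z(W, z) = -1/35 (Z(W, z) = -⅕/7 = -⅕*⅐ = -1/35)
(-4 + 11*11) + Z(-19, 1) = (-4 + 11*11) - 1/35 = (-4 + 121) - 1/35 = 117 - 1/35 = 4094/35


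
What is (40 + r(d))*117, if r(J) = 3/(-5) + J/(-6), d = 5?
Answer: 45123/10 ≈ 4512.3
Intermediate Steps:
r(J) = -⅗ - J/6 (r(J) = 3*(-⅕) + J*(-⅙) = -⅗ - J/6)
(40 + r(d))*117 = (40 + (-⅗ - ⅙*5))*117 = (40 + (-⅗ - ⅚))*117 = (40 - 43/30)*117 = (1157/30)*117 = 45123/10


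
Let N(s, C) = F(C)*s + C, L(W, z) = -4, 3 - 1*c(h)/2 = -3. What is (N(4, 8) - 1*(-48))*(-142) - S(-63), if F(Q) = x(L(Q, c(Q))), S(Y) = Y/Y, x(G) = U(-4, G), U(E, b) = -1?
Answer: -7385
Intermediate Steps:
c(h) = 12 (c(h) = 6 - 2*(-3) = 6 + 6 = 12)
x(G) = -1
S(Y) = 1
F(Q) = -1
N(s, C) = C - s (N(s, C) = -s + C = C - s)
(N(4, 8) - 1*(-48))*(-142) - S(-63) = ((8 - 1*4) - 1*(-48))*(-142) - 1*1 = ((8 - 4) + 48)*(-142) - 1 = (4 + 48)*(-142) - 1 = 52*(-142) - 1 = -7384 - 1 = -7385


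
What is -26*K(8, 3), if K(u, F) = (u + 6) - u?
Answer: -156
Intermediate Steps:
K(u, F) = 6 (K(u, F) = (6 + u) - u = 6)
-26*K(8, 3) = -26*6 = -156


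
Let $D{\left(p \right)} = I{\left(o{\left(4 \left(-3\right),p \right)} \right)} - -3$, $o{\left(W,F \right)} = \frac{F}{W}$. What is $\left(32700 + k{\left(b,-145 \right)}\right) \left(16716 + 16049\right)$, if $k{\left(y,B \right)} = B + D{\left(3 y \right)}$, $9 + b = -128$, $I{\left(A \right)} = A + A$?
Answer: $\frac{2138014545}{2} \approx 1.069 \cdot 10^{9}$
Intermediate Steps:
$I{\left(A \right)} = 2 A$
$b = -137$ ($b = -9 - 128 = -137$)
$D{\left(p \right)} = 3 - \frac{p}{6}$ ($D{\left(p \right)} = 2 \frac{p}{4 \left(-3\right)} - -3 = 2 \frac{p}{-12} + 3 = 2 p \left(- \frac{1}{12}\right) + 3 = 2 \left(- \frac{p}{12}\right) + 3 = - \frac{p}{6} + 3 = 3 - \frac{p}{6}$)
$k{\left(y,B \right)} = 3 + B - \frac{y}{2}$ ($k{\left(y,B \right)} = B - \left(-3 + \frac{3 y}{6}\right) = B - \left(-3 + \frac{y}{2}\right) = 3 + B - \frac{y}{2}$)
$\left(32700 + k{\left(b,-145 \right)}\right) \left(16716 + 16049\right) = \left(32700 - \frac{147}{2}\right) \left(16716 + 16049\right) = \left(32700 + \left(3 - 145 + \frac{137}{2}\right)\right) 32765 = \left(32700 - \frac{147}{2}\right) 32765 = \frac{65253}{2} \cdot 32765 = \frac{2138014545}{2}$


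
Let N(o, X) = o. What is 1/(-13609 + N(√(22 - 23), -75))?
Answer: -13609/185204882 - I/185204882 ≈ -7.3481e-5 - 5.3994e-9*I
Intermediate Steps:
1/(-13609 + N(√(22 - 23), -75)) = 1/(-13609 + √(22 - 23)) = 1/(-13609 + √(-1)) = 1/(-13609 + I) = (-13609 - I)/185204882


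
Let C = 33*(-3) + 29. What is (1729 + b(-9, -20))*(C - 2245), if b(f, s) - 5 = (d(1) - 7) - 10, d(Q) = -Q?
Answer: -3972540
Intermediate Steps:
C = -70 (C = -99 + 29 = -70)
b(f, s) = -13 (b(f, s) = 5 + ((-1*1 - 7) - 10) = 5 + ((-1 - 7) - 10) = 5 + (-8 - 10) = 5 - 18 = -13)
(1729 + b(-9, -20))*(C - 2245) = (1729 - 13)*(-70 - 2245) = 1716*(-2315) = -3972540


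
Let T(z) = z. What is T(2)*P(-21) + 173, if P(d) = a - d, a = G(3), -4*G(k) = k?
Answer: 427/2 ≈ 213.50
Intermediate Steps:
G(k) = -k/4
a = -3/4 (a = -1/4*3 = -3/4 ≈ -0.75000)
P(d) = -3/4 - d
T(2)*P(-21) + 173 = 2*(-3/4 - 1*(-21)) + 173 = 2*(-3/4 + 21) + 173 = 2*(81/4) + 173 = 81/2 + 173 = 427/2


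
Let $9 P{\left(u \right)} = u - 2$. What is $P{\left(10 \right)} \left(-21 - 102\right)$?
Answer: $- \frac{328}{3} \approx -109.33$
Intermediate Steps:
$P{\left(u \right)} = - \frac{2}{9} + \frac{u}{9}$ ($P{\left(u \right)} = \frac{u - 2}{9} = \frac{-2 + u}{9} = - \frac{2}{9} + \frac{u}{9}$)
$P{\left(10 \right)} \left(-21 - 102\right) = \left(- \frac{2}{9} + \frac{1}{9} \cdot 10\right) \left(-21 - 102\right) = \left(- \frac{2}{9} + \frac{10}{9}\right) \left(-123\right) = \frac{8}{9} \left(-123\right) = - \frac{328}{3}$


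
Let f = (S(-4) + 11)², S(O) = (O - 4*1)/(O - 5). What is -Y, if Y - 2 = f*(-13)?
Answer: 148675/81 ≈ 1835.5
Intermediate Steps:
S(O) = (-4 + O)/(-5 + O) (S(O) = (O - 4)/(-5 + O) = (-4 + O)/(-5 + O))
f = 11449/81 (f = ((-4 - 4)/(-5 - 4) + 11)² = (-8/(-9) + 11)² = (-⅑*(-8) + 11)² = (8/9 + 11)² = (107/9)² = 11449/81 ≈ 141.35)
Y = -148675/81 (Y = 2 + (11449/81)*(-13) = 2 - 148837/81 = -148675/81 ≈ -1835.5)
-Y = -1*(-148675/81) = 148675/81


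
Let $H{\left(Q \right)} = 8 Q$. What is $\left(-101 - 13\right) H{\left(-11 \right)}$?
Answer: $10032$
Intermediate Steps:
$\left(-101 - 13\right) H{\left(-11 \right)} = \left(-101 - 13\right) 8 \left(-11\right) = \left(-114\right) \left(-88\right) = 10032$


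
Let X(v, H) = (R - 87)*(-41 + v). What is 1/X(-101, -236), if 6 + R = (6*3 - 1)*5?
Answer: 1/1136 ≈ 0.00088028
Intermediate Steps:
R = 79 (R = -6 + (6*3 - 1)*5 = -6 + (18 - 1)*5 = -6 + 17*5 = -6 + 85 = 79)
X(v, H) = 328 - 8*v (X(v, H) = (79 - 87)*(-41 + v) = -8*(-41 + v) = 328 - 8*v)
1/X(-101, -236) = 1/(328 - 8*(-101)) = 1/(328 + 808) = 1/1136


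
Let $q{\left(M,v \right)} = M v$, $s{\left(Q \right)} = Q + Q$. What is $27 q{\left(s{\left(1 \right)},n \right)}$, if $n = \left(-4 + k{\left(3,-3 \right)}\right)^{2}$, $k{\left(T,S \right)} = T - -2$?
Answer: $54$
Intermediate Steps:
$k{\left(T,S \right)} = 2 + T$ ($k{\left(T,S \right)} = T + 2 = 2 + T$)
$s{\left(Q \right)} = 2 Q$
$n = 1$ ($n = \left(-4 + \left(2 + 3\right)\right)^{2} = \left(-4 + 5\right)^{2} = 1^{2} = 1$)
$27 q{\left(s{\left(1 \right)},n \right)} = 27 \cdot 2 \cdot 1 \cdot 1 = 27 \cdot 2 \cdot 1 = 27 \cdot 2 = 54$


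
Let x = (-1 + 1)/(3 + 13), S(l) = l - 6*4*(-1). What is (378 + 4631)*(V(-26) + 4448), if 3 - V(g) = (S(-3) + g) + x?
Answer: 22320104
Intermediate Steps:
S(l) = 24 + l (S(l) = l - 24*(-1) = l - 1*(-24) = l + 24 = 24 + l)
x = 0 (x = 0/16 = 0*(1/16) = 0)
V(g) = -18 - g (V(g) = 3 - (((24 - 3) + g) + 0) = 3 - ((21 + g) + 0) = 3 - (21 + g) = 3 + (-21 - g) = -18 - g)
(378 + 4631)*(V(-26) + 4448) = (378 + 4631)*((-18 - 1*(-26)) + 4448) = 5009*((-18 + 26) + 4448) = 5009*(8 + 4448) = 5009*4456 = 22320104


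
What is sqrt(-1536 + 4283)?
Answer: sqrt(2747) ≈ 52.412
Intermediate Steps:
sqrt(-1536 + 4283) = sqrt(2747)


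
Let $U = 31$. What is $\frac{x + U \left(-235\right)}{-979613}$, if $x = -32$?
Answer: $\frac{7317}{979613} \approx 0.0074693$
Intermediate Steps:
$\frac{x + U \left(-235\right)}{-979613} = \frac{-32 + 31 \left(-235\right)}{-979613} = \left(-32 - 7285\right) \left(- \frac{1}{979613}\right) = \left(-7317\right) \left(- \frac{1}{979613}\right) = \frac{7317}{979613}$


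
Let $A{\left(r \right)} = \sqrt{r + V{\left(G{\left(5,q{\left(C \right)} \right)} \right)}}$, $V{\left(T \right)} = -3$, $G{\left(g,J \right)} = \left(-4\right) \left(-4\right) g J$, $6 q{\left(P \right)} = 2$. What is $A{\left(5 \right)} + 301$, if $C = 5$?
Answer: $301 + \sqrt{2} \approx 302.41$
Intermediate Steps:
$q{\left(P \right)} = \frac{1}{3}$ ($q{\left(P \right)} = \frac{1}{6} \cdot 2 = \frac{1}{3}$)
$G{\left(g,J \right)} = 16 J g$
$A{\left(r \right)} = \sqrt{-3 + r}$ ($A{\left(r \right)} = \sqrt{r - 3} = \sqrt{-3 + r}$)
$A{\left(5 \right)} + 301 = \sqrt{-3 + 5} + 301 = \sqrt{2} + 301 = 301 + \sqrt{2}$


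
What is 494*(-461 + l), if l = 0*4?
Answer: -227734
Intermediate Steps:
l = 0
494*(-461 + l) = 494*(-461 + 0) = 494*(-461) = -227734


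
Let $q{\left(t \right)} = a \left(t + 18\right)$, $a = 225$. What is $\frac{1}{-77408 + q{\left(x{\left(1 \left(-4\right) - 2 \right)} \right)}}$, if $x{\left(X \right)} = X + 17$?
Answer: $- \frac{1}{70883} \approx -1.4108 \cdot 10^{-5}$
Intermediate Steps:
$x{\left(X \right)} = 17 + X$
$q{\left(t \right)} = 4050 + 225 t$ ($q{\left(t \right)} = 225 \left(t + 18\right) = 225 \left(18 + t\right) = 4050 + 225 t$)
$\frac{1}{-77408 + q{\left(x{\left(1 \left(-4\right) - 2 \right)} \right)}} = \frac{1}{-77408 + \left(4050 + 225 \left(17 + \left(1 \left(-4\right) - 2\right)\right)\right)} = \frac{1}{-77408 + \left(4050 + 225 \left(17 - 6\right)\right)} = \frac{1}{-77408 + \left(4050 + 225 \cdot 11\right)} = \frac{1}{-77408 + \left(4050 + 2475\right)} = \frac{1}{-77408 + 6525} = \frac{1}{-70883} = - \frac{1}{70883}$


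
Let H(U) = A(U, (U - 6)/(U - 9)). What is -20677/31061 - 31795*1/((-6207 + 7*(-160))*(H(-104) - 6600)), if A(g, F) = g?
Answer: -1016646125311/1525722780688 ≈ -0.66634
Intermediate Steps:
H(U) = U
-20677/31061 - 31795*1/((-6207 + 7*(-160))*(H(-104) - 6600)) = -20677/31061 - 31795*1/((-6207 + 7*(-160))*(-104 - 6600)) = -20677*1/31061 - 31795*(-1/(6704*(-6207 - 1120))) = -20677/31061 - 31795/((-6704*(-7327))) = -20677/31061 - 31795/49120208 = -1016646125311/1525722780688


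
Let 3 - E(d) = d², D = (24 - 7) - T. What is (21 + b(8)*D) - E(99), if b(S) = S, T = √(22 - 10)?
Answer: 9955 - 16*√3 ≈ 9927.3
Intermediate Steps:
T = 2*√3 (T = √12 = 2*√3 ≈ 3.4641)
D = 17 - 2*√3 (D = (24 - 7) - 2*√3 = 17 - 2*√3 ≈ 13.536)
E(d) = 3 - d²
(21 + b(8)*D) - E(99) = (21 + 8*(17 - 2*√3)) - (3 - 1*99²) = (21 + (136 - 16*√3)) - (3 - 1*9801) = (157 - 16*√3) - (3 - 9801) = (157 - 16*√3) - 1*(-9798) = (157 - 16*√3) + 9798 = 9955 - 16*√3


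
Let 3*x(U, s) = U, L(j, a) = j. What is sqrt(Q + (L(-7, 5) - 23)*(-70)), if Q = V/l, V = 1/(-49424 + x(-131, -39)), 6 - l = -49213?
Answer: sqrt(112039258781901337761129)/7304247257 ≈ 45.826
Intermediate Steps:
l = 49219 (l = 6 - 1*(-49213) = 6 + 49213 = 49219)
x(U, s) = U/3
V = -3/148403 (V = 1/(-49424 + (1/3)*(-131)) = 1/(-49424 - 131/3) = 1/(-148403/3) = -3/148403 ≈ -2.0215e-5)
Q = -3/7304247257 (Q = -3/148403/49219 = -3/148403*1/49219 = -3/7304247257 ≈ -4.1072e-10)
sqrt(Q + (L(-7, 5) - 23)*(-70)) = sqrt(-3/7304247257 + (-7 - 23)*(-70)) = sqrt(-3/7304247257 - 30*(-70)) = sqrt(-3/7304247257 + 2100) = sqrt(15338919239697/7304247257) = sqrt(112039258781901337761129)/7304247257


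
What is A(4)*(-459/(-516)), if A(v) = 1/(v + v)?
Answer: 153/1376 ≈ 0.11119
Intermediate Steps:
A(v) = 1/(2*v)
A(4)*(-459/(-516)) = ((½)/4)*(-459/(-516)) = ((½)*(¼))*(-459*(-1/516)) = (⅛)*(153/172) = 153/1376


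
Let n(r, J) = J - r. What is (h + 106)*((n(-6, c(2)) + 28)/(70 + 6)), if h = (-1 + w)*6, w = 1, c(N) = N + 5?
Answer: 2173/38 ≈ 57.184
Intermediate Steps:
c(N) = 5 + N
h = 0 (h = (-1 + 1)*6 = 0*6 = 0)
(h + 106)*((n(-6, c(2)) + 28)/(70 + 6)) = (0 + 106)*((((5 + 2) - 1*(-6)) + 28)/(70 + 6)) = 106*(((7 + 6) + 28)/76) = 106*((13 + 28)*(1/76)) = 106*(41*(1/76)) = 106*(41/76) = 2173/38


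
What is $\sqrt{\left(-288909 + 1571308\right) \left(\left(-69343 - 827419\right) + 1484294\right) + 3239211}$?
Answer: $\sqrt{753453688479} \approx 8.6802 \cdot 10^{5}$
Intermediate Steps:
$\sqrt{\left(-288909 + 1571308\right) \left(\left(-69343 - 827419\right) + 1484294\right) + 3239211} = \sqrt{1282399 \left(-896762 + 1484294\right) + 3239211} = \sqrt{1282399 \cdot 587532 + 3239211} = \sqrt{753450449268 + 3239211} = \sqrt{753453688479}$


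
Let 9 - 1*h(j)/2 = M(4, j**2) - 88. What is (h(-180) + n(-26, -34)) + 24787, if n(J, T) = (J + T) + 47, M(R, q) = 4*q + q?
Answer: -299032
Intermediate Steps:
M(R, q) = 5*q
n(J, T) = 47 + J + T
h(j) = 194 - 10*j**2 (h(j) = 18 - 2*(5*j**2 - 88) = 18 - 2*(-88 + 5*j**2) = 18 + (176 - 10*j**2) = 194 - 10*j**2)
(h(-180) + n(-26, -34)) + 24787 = ((194 - 10*(-180)**2) + (47 - 26 - 34)) + 24787 = ((194 - 10*32400) - 13) + 24787 = ((194 - 324000) - 13) + 24787 = (-323806 - 13) + 24787 = -323819 + 24787 = -299032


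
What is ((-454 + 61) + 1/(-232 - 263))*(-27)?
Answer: 583608/55 ≈ 10611.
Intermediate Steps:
((-454 + 61) + 1/(-232 - 263))*(-27) = (-393 + 1/(-495))*(-27) = (-393 - 1/495)*(-27) = -194536/495*(-27) = 583608/55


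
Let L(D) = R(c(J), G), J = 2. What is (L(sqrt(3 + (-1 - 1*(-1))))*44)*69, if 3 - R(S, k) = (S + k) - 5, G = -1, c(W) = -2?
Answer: 33396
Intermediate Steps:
R(S, k) = 8 - S - k (R(S, k) = 3 - ((S + k) - 5) = 3 - (-5 + S + k) = 3 + (5 - S - k) = 8 - S - k)
L(D) = 11 (L(D) = 8 - 1*(-2) - 1*(-1) = 8 + 2 + 1 = 11)
(L(sqrt(3 + (-1 - 1*(-1))))*44)*69 = (11*44)*69 = 484*69 = 33396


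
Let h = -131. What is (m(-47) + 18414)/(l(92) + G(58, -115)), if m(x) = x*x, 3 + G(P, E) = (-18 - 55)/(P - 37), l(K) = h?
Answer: -433083/2887 ≈ -150.01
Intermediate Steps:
l(K) = -131
G(P, E) = -3 - 73/(-37 + P) (G(P, E) = -3 + (-18 - 55)/(P - 37) = -3 - 73/(-37 + P))
m(x) = x**2
(m(-47) + 18414)/(l(92) + G(58, -115)) = ((-47)**2 + 18414)/(-131 + (38 - 3*58)/(-37 + 58)) = (2209 + 18414)/(-131 + (38 - 174)/21) = 20623/(-131 + (1/21)*(-136)) = 20623/(-131 - 136/21) = 20623/(-2887/21) = 20623*(-21/2887) = -433083/2887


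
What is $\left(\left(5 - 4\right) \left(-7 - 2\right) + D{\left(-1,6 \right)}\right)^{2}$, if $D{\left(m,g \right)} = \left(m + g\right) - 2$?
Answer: $36$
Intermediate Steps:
$D{\left(m,g \right)} = -2 + g + m$ ($D{\left(m,g \right)} = \left(g + m\right) - 2 = -2 + g + m$)
$\left(\left(5 - 4\right) \left(-7 - 2\right) + D{\left(-1,6 \right)}\right)^{2} = \left(\left(5 - 4\right) \left(-7 - 2\right) - -3\right)^{2} = \left(1 \left(-9\right) + 3\right)^{2} = \left(-9 + 3\right)^{2} = \left(-6\right)^{2} = 36$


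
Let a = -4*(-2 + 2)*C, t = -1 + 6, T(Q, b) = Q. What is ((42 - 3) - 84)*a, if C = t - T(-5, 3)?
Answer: 0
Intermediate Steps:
t = 5
C = 10 (C = 5 - 1*(-5) = 5 + 5 = 10)
a = 0 (a = -4*(-2 + 2)*10 = -0*10 = -4*0 = 0)
((42 - 3) - 84)*a = ((42 - 3) - 84)*0 = (39 - 84)*0 = -45*0 = 0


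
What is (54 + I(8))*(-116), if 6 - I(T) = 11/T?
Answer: -13601/2 ≈ -6800.5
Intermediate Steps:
I(T) = 6 - 11/T
(54 + I(8))*(-116) = (54 + (6 - 11/8))*(-116) = (54 + 37/8)*(-116) = (469/8)*(-116) = -13601/2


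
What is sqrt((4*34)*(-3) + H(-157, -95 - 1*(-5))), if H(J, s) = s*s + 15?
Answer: sqrt(7707) ≈ 87.790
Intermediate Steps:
H(J, s) = 15 + s**2 (H(J, s) = s**2 + 15 = 15 + s**2)
sqrt((4*34)*(-3) + H(-157, -95 - 1*(-5))) = sqrt((4*34)*(-3) + (15 + (-95 - 1*(-5))**2)) = sqrt(136*(-3) + (15 + (-95 + 5)**2)) = sqrt(-408 + (15 + (-90)**2)) = sqrt(-408 + (15 + 8100)) = sqrt(-408 + 8115) = sqrt(7707)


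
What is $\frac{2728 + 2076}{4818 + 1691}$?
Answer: $\frac{4804}{6509} \approx 0.73806$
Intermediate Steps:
$\frac{2728 + 2076}{4818 + 1691} = \frac{4804}{6509}$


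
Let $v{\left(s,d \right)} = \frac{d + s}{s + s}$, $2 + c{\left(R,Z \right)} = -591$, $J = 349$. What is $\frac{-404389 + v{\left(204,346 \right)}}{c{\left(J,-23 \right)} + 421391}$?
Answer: $- \frac{82495081}{85842792} \approx -0.961$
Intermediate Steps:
$c{\left(R,Z \right)} = -593$ ($c{\left(R,Z \right)} = -2 - 591 = -593$)
$v{\left(s,d \right)} = \frac{d + s}{2 s}$
$\frac{-404389 + v{\left(204,346 \right)}}{c{\left(J,-23 \right)} + 421391} = \frac{-404389 + \frac{346 + 204}{2 \cdot 204}}{-593 + 421391} = \frac{-404389 + \frac{1}{2} \cdot \frac{1}{204} \cdot 550}{420798} = \left(-404389 + \frac{275}{204}\right) \frac{1}{420798} = \left(- \frac{82495081}{204}\right) \frac{1}{420798} = - \frac{82495081}{85842792}$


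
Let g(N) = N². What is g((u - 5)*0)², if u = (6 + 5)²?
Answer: 0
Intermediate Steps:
u = 121 (u = 11² = 121)
g((u - 5)*0)² = (((121 - 5)*0)²)² = ((116*0)²)² = (0²)² = 0² = 0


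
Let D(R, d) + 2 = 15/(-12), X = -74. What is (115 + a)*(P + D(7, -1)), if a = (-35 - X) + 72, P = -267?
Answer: -122153/2 ≈ -61077.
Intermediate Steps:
D(R, d) = -13/4 (D(R, d) = -2 + 15/(-12) = -2 + 15*(-1/12) = -2 - 5/4 = -13/4)
a = 111 (a = (-35 - 1*(-74)) + 72 = (-35 + 74) + 72 = 39 + 72 = 111)
(115 + a)*(P + D(7, -1)) = (115 + 111)*(-267 - 13/4) = 226*(-1081/4) = -122153/2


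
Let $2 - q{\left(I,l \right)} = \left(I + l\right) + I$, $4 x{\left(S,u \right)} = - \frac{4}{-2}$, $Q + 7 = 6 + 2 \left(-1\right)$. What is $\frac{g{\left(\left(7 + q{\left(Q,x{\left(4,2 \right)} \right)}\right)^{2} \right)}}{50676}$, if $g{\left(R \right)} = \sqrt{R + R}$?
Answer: $\frac{29 \sqrt{2}}{101352} \approx 0.00040465$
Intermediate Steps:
$Q = -3$ ($Q = -7 + \left(6 + 2 \left(-1\right)\right) = -7 + \left(6 - 2\right) = -7 + 4 = -3$)
$x{\left(S,u \right)} = \frac{1}{2}$ ($x{\left(S,u \right)} = \frac{\left(-4\right) \frac{1}{-2}}{4} = \frac{\left(-4\right) \left(- \frac{1}{2}\right)}{4} = \frac{1}{4} \cdot 2 = \frac{1}{2}$)
$q{\left(I,l \right)} = 2 - l - 2 I$ ($q{\left(I,l \right)} = 2 - \left(\left(I + l\right) + I\right) = 2 - \left(l + 2 I\right) = 2 - l - 2 I$)
$g{\left(R \right)} = \sqrt{2} \sqrt{R}$ ($g{\left(R \right)} = \sqrt{2 R} = \sqrt{2} \sqrt{R}$)
$\frac{g{\left(\left(7 + q{\left(Q,x{\left(4,2 \right)} \right)}\right)^{2} \right)}}{50676} = \frac{\sqrt{2} \sqrt{\left(7 - - \frac{15}{2}\right)^{2}}}{50676} = \sqrt{2} \sqrt{\left(7 + \left(2 - \frac{1}{2} + 6\right)\right)^{2}} \cdot \frac{1}{50676} = \sqrt{2} \sqrt{\left(7 + \frac{15}{2}\right)^{2}} \cdot \frac{1}{50676} = \sqrt{2} \sqrt{\left(\frac{29}{2}\right)^{2}} \cdot \frac{1}{50676} = \sqrt{2} \sqrt{\frac{841}{4}} \cdot \frac{1}{50676} = \sqrt{2} \cdot \frac{29}{2} \cdot \frac{1}{50676} = \frac{29 \sqrt{2}}{2} \cdot \frac{1}{50676} = \frac{29 \sqrt{2}}{101352}$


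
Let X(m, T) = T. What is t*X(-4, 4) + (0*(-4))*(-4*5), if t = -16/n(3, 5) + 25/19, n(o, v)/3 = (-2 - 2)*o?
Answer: 1204/171 ≈ 7.0409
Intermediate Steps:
n(o, v) = -12*o (n(o, v) = 3*((-2 - 2)*o) = 3*(-4*o) = -12*o)
t = 301/171 (t = -16/((-12*3)) + 25/19 = -16/(-36) + 25*(1/19) = -16*(-1/36) + 25/19 = 4/9 + 25/19 = 301/171 ≈ 1.7602)
t*X(-4, 4) + (0*(-4))*(-4*5) = (301/171)*4 + (0*(-4))*(-4*5) = 1204/171 + 0*(-20) = 1204/171 + 0 = 1204/171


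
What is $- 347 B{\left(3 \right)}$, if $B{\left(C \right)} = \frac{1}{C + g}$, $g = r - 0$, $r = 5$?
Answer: $- \frac{347}{8} \approx -43.375$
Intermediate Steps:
$g = 5$ ($g = 5 - 0 = 5 + 0 = 5$)
$B{\left(C \right)} = \frac{1}{5 + C}$ ($B{\left(C \right)} = \frac{1}{C + 5} = \frac{1}{5 + C}$)
$- 347 B{\left(3 \right)} = - \frac{347}{5 + 3} = - \frac{347}{8}$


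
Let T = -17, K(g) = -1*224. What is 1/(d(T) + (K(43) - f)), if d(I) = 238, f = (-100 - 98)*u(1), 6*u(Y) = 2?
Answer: 1/80 ≈ 0.012500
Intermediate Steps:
K(g) = -224
u(Y) = ⅓ (u(Y) = (⅙)*2 = ⅓)
f = -66 (f = (-100 - 98)*(⅓) = -198*⅓ = -66)
1/(d(T) + (K(43) - f)) = 1/(238 + (-224 - 1*(-66))) = 1/(238 + (-224 + 66)) = 1/(238 - 158) = 1/80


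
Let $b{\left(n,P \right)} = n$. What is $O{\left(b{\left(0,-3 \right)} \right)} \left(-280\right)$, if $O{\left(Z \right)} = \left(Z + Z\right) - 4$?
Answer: $1120$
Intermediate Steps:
$O{\left(Z \right)} = -4 + 2 Z$ ($O{\left(Z \right)} = 2 Z - 4 = -4 + 2 Z$)
$O{\left(b{\left(0,-3 \right)} \right)} \left(-280\right) = \left(-4 + 2 \cdot 0\right) \left(-280\right) = \left(-4 + 0\right) \left(-280\right) = \left(-4\right) \left(-280\right) = 1120$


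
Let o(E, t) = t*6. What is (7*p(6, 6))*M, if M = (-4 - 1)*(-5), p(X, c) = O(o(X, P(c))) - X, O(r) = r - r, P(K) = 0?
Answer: -1050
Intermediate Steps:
o(E, t) = 6*t
O(r) = 0
p(X, c) = -X (p(X, c) = 0 - X = -X)
M = 25 (M = -5*(-5) = 25)
(7*p(6, 6))*M = (7*(-1*6))*25 = (7*(-6))*25 = -42*25 = -1050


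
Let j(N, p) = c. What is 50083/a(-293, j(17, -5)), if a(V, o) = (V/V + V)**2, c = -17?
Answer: 50083/85264 ≈ 0.58739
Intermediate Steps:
j(N, p) = -17
a(V, o) = (1 + V)**2
50083/a(-293, j(17, -5)) = 50083/((1 - 293)**2) = 50083/((-292)**2) = 50083/85264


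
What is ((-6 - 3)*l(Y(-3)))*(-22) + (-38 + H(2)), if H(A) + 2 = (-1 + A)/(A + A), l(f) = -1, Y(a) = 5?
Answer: -951/4 ≈ -237.75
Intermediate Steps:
H(A) = -2 + (-1 + A)/(2*A) (H(A) = -2 + (-1 + A)/(A + A) = -2 + (-1 + A)/((2*A)) = -2 + (-1 + A)*(1/(2*A)) = -2 + (-1 + A)/(2*A))
((-6 - 3)*l(Y(-3)))*(-22) + (-38 + H(2)) = ((-6 - 3)*(-1))*(-22) + (-38 + (1/2)*(-1 - 3*2)/2) = -9*(-1)*(-22) + (-38 + (1/2)*(1/2)*(-1 - 6)) = 9*(-22) + (-38 + (1/2)*(1/2)*(-7)) = -198 + (-38 - 7/4) = -198 - 159/4 = -951/4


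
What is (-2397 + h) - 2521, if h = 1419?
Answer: -3499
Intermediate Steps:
(-2397 + h) - 2521 = (-2397 + 1419) - 2521 = -978 - 2521 = -3499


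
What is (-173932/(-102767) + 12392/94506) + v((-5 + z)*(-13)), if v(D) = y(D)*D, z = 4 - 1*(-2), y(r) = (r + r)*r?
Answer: -21328623976966/4856049051 ≈ -4392.2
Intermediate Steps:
y(r) = 2*r² (y(r) = (2*r)*r = 2*r²)
z = 6 (z = 4 + 2 = 6)
v(D) = 2*D³ (v(D) = (2*D²)*D = 2*D³)
(-173932/(-102767) + 12392/94506) + v((-5 + z)*(-13)) = (-173932/(-102767) + 12392/94506) + 2*((-5 + 6)*(-13))³ = (-173932*(-1/102767) + 12392*(1/94506)) + 2*(1*(-13))³ = (173932/102767 + 6196/47253) + 2*(-13)³ = 8855553128/4856049051 + 2*(-2197) = 8855553128/4856049051 - 4394 = -21328623976966/4856049051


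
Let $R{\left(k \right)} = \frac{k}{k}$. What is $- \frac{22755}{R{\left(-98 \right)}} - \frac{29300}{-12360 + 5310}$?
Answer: $- \frac{3207869}{141} \approx -22751.0$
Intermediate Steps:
$R{\left(k \right)} = 1$
$- \frac{22755}{R{\left(-98 \right)}} - \frac{29300}{-12360 + 5310} = - \frac{22755}{1} - \frac{29300}{-12360 + 5310} = \left(-22755\right) 1 - \frac{29300}{-7050} = -22755 - - \frac{586}{141} = -22755 + \frac{586}{141} = - \frac{3207869}{141}$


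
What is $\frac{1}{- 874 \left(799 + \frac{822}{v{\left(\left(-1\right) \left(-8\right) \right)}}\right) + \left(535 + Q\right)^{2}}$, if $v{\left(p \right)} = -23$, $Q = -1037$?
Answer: $- \frac{1}{415086} \approx -2.4091 \cdot 10^{-6}$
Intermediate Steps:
$\frac{1}{- 874 \left(799 + \frac{822}{v{\left(\left(-1\right) \left(-8\right) \right)}}\right) + \left(535 + Q\right)^{2}} = \frac{1}{- 874 \left(799 + \frac{822}{-23}\right) + \left(535 - 1037\right)^{2}} = \frac{1}{- 874 \left(799 + 822 \left(- \frac{1}{23}\right)\right) + \left(-502\right)^{2}} = \frac{1}{- 874 \left(799 - \frac{822}{23}\right) + 252004} = \frac{1}{\left(-874\right) \frac{17555}{23} + 252004} = \frac{1}{-667090 + 252004} = \frac{1}{-415086} = - \frac{1}{415086}$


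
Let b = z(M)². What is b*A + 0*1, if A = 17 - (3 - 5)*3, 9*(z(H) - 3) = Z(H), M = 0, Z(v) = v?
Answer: 207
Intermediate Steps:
z(H) = 3 + H/9
A = 23 (A = 17 - (-2)*3 = 17 - 1*(-6) = 17 + 6 = 23)
b = 9 (b = (3 + (⅑)*0)² = (3 + 0)² = 3² = 9)
b*A + 0*1 = 9*23 + 0*1 = 207 + 0 = 207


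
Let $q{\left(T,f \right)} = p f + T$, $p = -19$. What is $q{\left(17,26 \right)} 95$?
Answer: $-45315$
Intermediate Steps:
$q{\left(T,f \right)} = T - 19 f$ ($q{\left(T,f \right)} = - 19 f + T = T - 19 f$)
$q{\left(17,26 \right)} 95 = \left(17 - 494\right) 95 = \left(-477\right) 95 = -45315$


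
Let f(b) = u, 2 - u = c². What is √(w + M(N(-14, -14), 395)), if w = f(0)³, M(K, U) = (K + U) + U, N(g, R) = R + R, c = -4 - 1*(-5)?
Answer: √763 ≈ 27.622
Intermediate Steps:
c = 1 (c = -4 + 5 = 1)
u = 1 (u = 2 - 1*1² = 2 - 1*1 = 2 - 1 = 1)
N(g, R) = 2*R
f(b) = 1
M(K, U) = K + 2*U
w = 1 (w = 1³ = 1)
√(w + M(N(-14, -14), 395)) = √(1 + (2*(-14) + 2*395)) = √(1 + (-28 + 790)) = √(1 + 762) = √763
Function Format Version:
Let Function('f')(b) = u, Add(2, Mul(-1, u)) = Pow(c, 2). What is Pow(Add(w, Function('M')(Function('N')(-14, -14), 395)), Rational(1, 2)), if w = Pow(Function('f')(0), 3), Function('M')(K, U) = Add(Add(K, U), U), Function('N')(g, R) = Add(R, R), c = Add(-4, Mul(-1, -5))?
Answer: Pow(763, Rational(1, 2)) ≈ 27.622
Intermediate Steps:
c = 1 (c = Add(-4, 5) = 1)
u = 1 (u = Add(2, Mul(-1, Pow(1, 2))) = Add(2, Mul(-1, 1)) = Add(2, -1) = 1)
Function('N')(g, R) = Mul(2, R)
Function('f')(b) = 1
Function('M')(K, U) = Add(K, Mul(2, U))
w = 1 (w = Pow(1, 3) = 1)
Pow(Add(w, Function('M')(Function('N')(-14, -14), 395)), Rational(1, 2)) = Pow(Add(1, Add(Mul(2, -14), Mul(2, 395))), Rational(1, 2)) = Pow(Add(1, Add(-28, 790)), Rational(1, 2)) = Pow(Add(1, 762), Rational(1, 2)) = Pow(763, Rational(1, 2))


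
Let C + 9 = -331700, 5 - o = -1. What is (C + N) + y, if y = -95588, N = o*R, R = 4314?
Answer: -401413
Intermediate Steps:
o = 6 (o = 5 - 1*(-1) = 5 + 1 = 6)
N = 25884 (N = 6*4314 = 25884)
C = -331709 (C = -9 - 331700 = -331709)
(C + N) + y = (-331709 + 25884) - 95588 = -305825 - 95588 = -401413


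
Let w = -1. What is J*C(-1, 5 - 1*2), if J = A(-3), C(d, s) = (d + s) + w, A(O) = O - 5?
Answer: -8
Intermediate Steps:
A(O) = -5 + O
C(d, s) = -1 + d + s (C(d, s) = (d + s) - 1 = -1 + d + s)
J = -8 (J = -5 - 3 = -8)
J*C(-1, 5 - 1*2) = -8*(-1 - 1 + (5 - 1*2)) = -8*(-1 - 1 + (5 - 2)) = -8*(-1 - 1 + 3) = -8*1 = -8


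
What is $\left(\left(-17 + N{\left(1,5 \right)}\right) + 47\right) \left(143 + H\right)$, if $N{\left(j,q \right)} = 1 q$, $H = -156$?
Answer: $-455$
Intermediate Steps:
$N{\left(j,q \right)} = q$
$\left(\left(-17 + N{\left(1,5 \right)}\right) + 47\right) \left(143 + H\right) = \left(\left(-17 + 5\right) + 47\right) \left(143 - 156\right) = \left(-12 + 47\right) \left(-13\right) = 35 \left(-13\right) = -455$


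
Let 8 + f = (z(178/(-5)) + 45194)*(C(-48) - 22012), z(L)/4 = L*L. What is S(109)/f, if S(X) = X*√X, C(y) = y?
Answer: -545*√109/5544057472 ≈ -1.0263e-6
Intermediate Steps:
z(L) = 4*L² (z(L) = 4*(L*L) = 4*L²)
S(X) = X^(3/2)
f = -5544057472/5 (f = -8 + (4*(178/(-5))² + 45194)*(-48 - 22012) = -8 + (4*(178*(-⅕))² + 45194)*(-22060) = -8 + (4*(-178/5)² + 45194)*(-22060) = -8 + (4*(31684/25) + 45194)*(-22060) = -8 + (126736/25 + 45194)*(-22060) = -8 + (1256586/25)*(-22060) = -8 - 5544057432/5 = -5544057472/5 ≈ -1.1088e+9)
S(109)/f = 109^(3/2)/(-5544057472/5) = (109*√109)*(-5/5544057472) = -545*√109/5544057472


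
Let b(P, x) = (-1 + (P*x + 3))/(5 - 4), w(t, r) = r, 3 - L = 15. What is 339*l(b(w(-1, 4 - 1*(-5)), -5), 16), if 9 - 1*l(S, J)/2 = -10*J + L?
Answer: 122718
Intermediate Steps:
L = -12 (L = 3 - 1*15 = 3 - 15 = -12)
b(P, x) = 2 + P*x (b(P, x) = (-1 + (3 + P*x))/1 = (2 + P*x)*1 = 2 + P*x)
l(S, J) = 42 + 20*J (l(S, J) = 18 - 2*(-10*J - 12) = 18 - 2*(-12 - 10*J) = 18 + (24 + 20*J) = 42 + 20*J)
339*l(b(w(-1, 4 - 1*(-5)), -5), 16) = 339*(42 + 20*16) = 339*(42 + 320) = 339*362 = 122718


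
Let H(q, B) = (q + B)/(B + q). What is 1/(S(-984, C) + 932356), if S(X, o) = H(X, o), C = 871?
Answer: 1/932357 ≈ 1.0726e-6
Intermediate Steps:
H(q, B) = 1 (H(q, B) = (B + q)/(B + q) = 1)
S(X, o) = 1
1/(S(-984, C) + 932356) = 1/(1 + 932356) = 1/932357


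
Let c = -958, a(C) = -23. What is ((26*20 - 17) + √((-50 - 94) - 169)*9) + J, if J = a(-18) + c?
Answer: -478 + 9*I*√313 ≈ -478.0 + 159.23*I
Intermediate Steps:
J = -981 (J = -23 - 958 = -981)
((26*20 - 17) + √((-50 - 94) - 169)*9) + J = ((26*20 - 17) + √((-50 - 94) - 169)*9) - 981 = ((520 - 17) + √(-144 - 169)*9) - 981 = (503 + √(-313)*9) - 981 = (503 + (I*√313)*9) - 981 = (503 + 9*I*√313) - 981 = -478 + 9*I*√313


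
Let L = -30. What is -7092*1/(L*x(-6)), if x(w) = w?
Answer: -197/5 ≈ -39.400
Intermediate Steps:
-7092*1/(L*x(-6)) = -7092/((-30*(-6))) = -7092/180 = -7092*1/180 = -197/5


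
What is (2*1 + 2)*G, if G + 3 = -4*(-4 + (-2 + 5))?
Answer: 4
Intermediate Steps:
G = 1 (G = -3 - 4*(-4 + (-2 + 5)) = -3 - 4*(-4 + 3) = -3 - 4*(-1) = -3 + 4 = 1)
(2*1 + 2)*G = (2*1 + 2)*1 = (2 + 2)*1 = 4*1 = 4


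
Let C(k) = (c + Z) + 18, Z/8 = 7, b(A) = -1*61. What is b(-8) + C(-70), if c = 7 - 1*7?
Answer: 13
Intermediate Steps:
b(A) = -61
Z = 56 (Z = 8*7 = 56)
c = 0 (c = 7 - 7 = 0)
C(k) = 74 (C(k) = (0 + 56) + 18 = 56 + 18 = 74)
b(-8) + C(-70) = -61 + 74 = 13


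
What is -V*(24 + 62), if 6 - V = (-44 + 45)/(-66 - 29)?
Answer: -49106/95 ≈ -516.91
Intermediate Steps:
V = 571/95 (V = 6 - (-44 + 45)/(-66 - 29) = 6 - 1/(-95) = 6 - (-1)/95 = 6 - 1*(-1/95) = 6 + 1/95 = 571/95 ≈ 6.0105)
-V*(24 + 62) = -571*(24 + 62)/95 = -571*86/95 = -1*49106/95 = -49106/95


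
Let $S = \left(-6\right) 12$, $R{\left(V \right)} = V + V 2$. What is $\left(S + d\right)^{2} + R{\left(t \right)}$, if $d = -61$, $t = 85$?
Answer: $17944$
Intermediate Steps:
$R{\left(V \right)} = 3 V$ ($R{\left(V \right)} = V + 2 V = 3 V$)
$S = -72$
$\left(S + d\right)^{2} + R{\left(t \right)} = \left(-72 - 61\right)^{2} + 3 \cdot 85 = \left(-133\right)^{2} + 255 = 17689 + 255 = 17944$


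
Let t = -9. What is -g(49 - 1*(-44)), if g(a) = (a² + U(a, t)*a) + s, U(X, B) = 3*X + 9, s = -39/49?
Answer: -1736178/49 ≈ -35432.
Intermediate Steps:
s = -39/49 (s = -39*1/49 = -39/49 ≈ -0.79592)
U(X, B) = 9 + 3*X
g(a) = -39/49 + a² + a*(9 + 3*a) (g(a) = (a² + (9 + 3*a)*a) - 39/49 = (a² + a*(9 + 3*a)) - 39/49 = -39/49 + a² + a*(9 + 3*a))
-g(49 - 1*(-44)) = -(-39/49 + 4*(49 - 1*(-44))² + 9*(49 - 1*(-44))) = -(-39/49 + 4*(49 + 44)² + 9*(49 + 44)) = -(-39/49 + 4*93² + 9*93) = -(-39/49 + 4*8649 + 837) = -(-39/49 + 34596 + 837) = -1*1736178/49 = -1736178/49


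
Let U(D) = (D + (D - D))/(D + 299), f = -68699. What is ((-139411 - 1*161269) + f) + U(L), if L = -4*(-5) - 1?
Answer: -117462503/318 ≈ -3.6938e+5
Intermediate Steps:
L = 19 (L = 20 - 1 = 19)
U(D) = D/(299 + D) (U(D) = (D + 0)/(299 + D) = D/(299 + D))
((-139411 - 1*161269) + f) + U(L) = ((-139411 - 1*161269) - 68699) + 19/(299 + 19) = ((-139411 - 161269) - 68699) + 19/318 = (-300680 - 68699) + 19*(1/318) = -369379 + 19/318 = -117462503/318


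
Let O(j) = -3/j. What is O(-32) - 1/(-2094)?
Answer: 3157/33504 ≈ 0.094228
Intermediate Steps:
O(-32) - 1/(-2094) = -3/(-32) - 1/(-2094) = -3*(-1/32) - 1*(-1/2094) = 3/32 + 1/2094 = 3157/33504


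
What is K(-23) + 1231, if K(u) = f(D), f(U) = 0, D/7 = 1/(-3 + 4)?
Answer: 1231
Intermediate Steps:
D = 7 (D = 7/(-3 + 4) = 7/1 = 7*1 = 7)
K(u) = 0
K(-23) + 1231 = 0 + 1231 = 1231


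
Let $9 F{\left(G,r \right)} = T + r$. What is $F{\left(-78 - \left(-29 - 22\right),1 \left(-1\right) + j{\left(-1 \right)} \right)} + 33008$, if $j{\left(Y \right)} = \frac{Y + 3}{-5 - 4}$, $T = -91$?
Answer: $\frac{2672818}{81} \approx 32998.0$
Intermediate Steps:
$j{\left(Y \right)} = - \frac{1}{3} - \frac{Y}{9}$ ($j{\left(Y \right)} = \frac{3 + Y}{-9} = \left(3 + Y\right) \left(- \frac{1}{9}\right) = - \frac{1}{3} - \frac{Y}{9}$)
$F{\left(G,r \right)} = - \frac{91}{9} + \frac{r}{9}$ ($F{\left(G,r \right)} = \frac{-91 + r}{9} = - \frac{91}{9} + \frac{r}{9}$)
$F{\left(-78 - \left(-29 - 22\right),1 \left(-1\right) + j{\left(-1 \right)} \right)} + 33008 = \left(- \frac{91}{9} + \frac{1 \left(-1\right) - \frac{2}{9}}{9}\right) + 33008 = \left(- \frac{91}{9} + \frac{-1 + \left(- \frac{1}{3} + \frac{1}{9}\right)}{9}\right) + 33008 = \left(- \frac{91}{9} + \frac{-1 - \frac{2}{9}}{9}\right) + 33008 = \left(- \frac{91}{9} + \frac{1}{9} \left(- \frac{11}{9}\right)\right) + 33008 = \left(- \frac{91}{9} - \frac{11}{81}\right) + 33008 = - \frac{830}{81} + 33008 = \frac{2672818}{81}$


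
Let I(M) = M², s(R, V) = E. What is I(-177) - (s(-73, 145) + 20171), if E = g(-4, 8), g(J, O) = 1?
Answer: 11157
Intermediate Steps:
E = 1
s(R, V) = 1
I(-177) - (s(-73, 145) + 20171) = (-177)² - (1 + 20171) = 31329 - 1*20172 = 31329 - 20172 = 11157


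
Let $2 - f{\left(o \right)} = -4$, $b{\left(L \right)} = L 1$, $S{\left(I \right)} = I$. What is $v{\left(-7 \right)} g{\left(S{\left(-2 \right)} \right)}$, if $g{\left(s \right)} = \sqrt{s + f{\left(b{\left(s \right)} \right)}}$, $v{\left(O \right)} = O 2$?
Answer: $-28$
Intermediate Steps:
$v{\left(O \right)} = 2 O$
$b{\left(L \right)} = L$
$f{\left(o \right)} = 6$ ($f{\left(o \right)} = 2 - -4 = 2 + 4 = 6$)
$g{\left(s \right)} = \sqrt{6 + s}$ ($g{\left(s \right)} = \sqrt{s + 6} = \sqrt{6 + s}$)
$v{\left(-7 \right)} g{\left(S{\left(-2 \right)} \right)} = 2 \left(-7\right) \sqrt{6 - 2} = - 14 \sqrt{4} = \left(-14\right) 2 = -28$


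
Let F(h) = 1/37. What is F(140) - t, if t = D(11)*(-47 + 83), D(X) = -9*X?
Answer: 131869/37 ≈ 3564.0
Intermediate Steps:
t = -3564 (t = (-9*11)*(-47 + 83) = -99*36 = -3564)
F(h) = 1/37
F(140) - t = 1/37 - 1*(-3564) = 1/37 + 3564 = 131869/37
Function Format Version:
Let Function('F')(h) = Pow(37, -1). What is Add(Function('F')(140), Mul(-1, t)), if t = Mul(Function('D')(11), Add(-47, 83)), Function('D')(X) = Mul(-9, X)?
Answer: Rational(131869, 37) ≈ 3564.0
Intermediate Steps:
t = -3564 (t = Mul(Mul(-9, 11), Add(-47, 83)) = Mul(-99, 36) = -3564)
Function('F')(h) = Rational(1, 37)
Add(Function('F')(140), Mul(-1, t)) = Add(Rational(1, 37), Mul(-1, -3564)) = Add(Rational(1, 37), 3564) = Rational(131869, 37)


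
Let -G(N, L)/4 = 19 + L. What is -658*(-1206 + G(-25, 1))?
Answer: 846188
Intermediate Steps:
G(N, L) = -76 - 4*L (G(N, L) = -4*(19 + L) = -76 - 4*L)
-658*(-1206 + G(-25, 1)) = -658*(-1206 + (-76 - 4*1)) = -658*(-1206 + (-76 - 4)) = -658*(-1206 - 80) = -658*(-1286) = 846188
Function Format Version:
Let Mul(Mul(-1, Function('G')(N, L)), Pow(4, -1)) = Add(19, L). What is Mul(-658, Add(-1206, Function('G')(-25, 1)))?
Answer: 846188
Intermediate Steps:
Function('G')(N, L) = Add(-76, Mul(-4, L)) (Function('G')(N, L) = Mul(-4, Add(19, L)) = Add(-76, Mul(-4, L)))
Mul(-658, Add(-1206, Function('G')(-25, 1))) = Mul(-658, Add(-1206, Add(-76, Mul(-4, 1)))) = Mul(-658, Add(-1206, Add(-76, -4))) = Mul(-658, Add(-1206, -80)) = Mul(-658, -1286) = 846188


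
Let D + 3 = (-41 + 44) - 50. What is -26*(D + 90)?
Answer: -1040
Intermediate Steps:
D = -50 (D = -3 + ((-41 + 44) - 50) = -3 + (3 - 50) = -3 - 47 = -50)
-26*(D + 90) = -26*(-50 + 90) = -26*40 = -1040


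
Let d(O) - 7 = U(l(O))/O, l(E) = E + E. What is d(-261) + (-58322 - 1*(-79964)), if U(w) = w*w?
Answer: 20605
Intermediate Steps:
l(E) = 2*E
U(w) = w²
d(O) = 7 + 4*O (d(O) = 7 + (2*O)²/O = 7 + (4*O²)/O = 7 + 4*O)
d(-261) + (-58322 - 1*(-79964)) = (7 + 4*(-261)) + (-58322 - 1*(-79964)) = (7 - 1044) + (-58322 + 79964) = -1037 + 21642 = 20605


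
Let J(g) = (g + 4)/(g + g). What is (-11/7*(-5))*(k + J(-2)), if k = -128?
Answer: -14135/14 ≈ -1009.6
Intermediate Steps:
J(g) = (4 + g)/(2*g) (J(g) = (4 + g)/((2*g)) = (4 + g)*(1/(2*g)) = (4 + g)/(2*g))
(-11/7*(-5))*(k + J(-2)) = (-11/7*(-5))*(-128 + (½)*(4 - 2)/(-2)) = (-11*⅐*(-5))*(-128 + (½)*(-½)*2) = (-11/7*(-5))*(-128 - ½) = (55/7)*(-257/2) = -14135/14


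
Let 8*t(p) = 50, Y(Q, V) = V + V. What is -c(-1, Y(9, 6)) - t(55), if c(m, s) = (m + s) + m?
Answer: -65/4 ≈ -16.250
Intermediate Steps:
Y(Q, V) = 2*V
t(p) = 25/4 (t(p) = (⅛)*50 = 25/4)
c(m, s) = s + 2*m
-c(-1, Y(9, 6)) - t(55) = -(2*6 + 2*(-1)) - 1*25/4 = -(12 - 2) - 25/4 = -1*10 - 25/4 = -10 - 25/4 = -65/4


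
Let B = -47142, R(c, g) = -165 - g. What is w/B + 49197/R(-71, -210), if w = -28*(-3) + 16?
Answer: 128846693/117855 ≈ 1093.3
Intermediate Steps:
w = 100 (w = 84 + 16 = 100)
w/B + 49197/R(-71, -210) = 100/(-47142) + 49197/(-165 - 1*(-210)) = 100*(-1/47142) + 49197/(-165 + 210) = -50/23571 + 49197/45 = -50/23571 + 49197*(1/45) = -50/23571 + 16399/15 = 128846693/117855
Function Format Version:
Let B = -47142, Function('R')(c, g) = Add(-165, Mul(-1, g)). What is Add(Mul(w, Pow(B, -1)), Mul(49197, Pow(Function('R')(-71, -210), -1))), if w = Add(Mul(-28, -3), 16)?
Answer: Rational(128846693, 117855) ≈ 1093.3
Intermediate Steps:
w = 100 (w = Add(84, 16) = 100)
Add(Mul(w, Pow(B, -1)), Mul(49197, Pow(Function('R')(-71, -210), -1))) = Add(Mul(100, Pow(-47142, -1)), Mul(49197, Pow(Add(-165, Mul(-1, -210)), -1))) = Add(Mul(100, Rational(-1, 47142)), Mul(49197, Pow(Add(-165, 210), -1))) = Add(Rational(-50, 23571), Mul(49197, Pow(45, -1))) = Add(Rational(-50, 23571), Mul(49197, Rational(1, 45))) = Add(Rational(-50, 23571), Rational(16399, 15)) = Rational(128846693, 117855)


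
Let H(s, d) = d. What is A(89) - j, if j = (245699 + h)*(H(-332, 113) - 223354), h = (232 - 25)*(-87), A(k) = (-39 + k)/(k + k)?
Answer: 4523847152835/89 ≈ 5.0830e+10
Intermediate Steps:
A(k) = (-39 + k)/(2*k) (A(k) = (-39 + k)/((2*k)) = (-39 + k)*(1/(2*k)) = (-39 + k)/(2*k))
h = -18009 (h = 207*(-87) = -18009)
j = -50829743290 (j = (245699 - 18009)*(113 - 223354) = 227690*(-223241) = -50829743290)
A(89) - j = (½)*(-39 + 89)/89 - 1*(-50829743290) = (½)*(1/89)*50 + 50829743290 = 25/89 + 50829743290 = 4523847152835/89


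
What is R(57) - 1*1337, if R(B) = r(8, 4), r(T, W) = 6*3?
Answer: -1319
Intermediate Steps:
r(T, W) = 18
R(B) = 18
R(57) - 1*1337 = 18 - 1*1337 = 18 - 1337 = -1319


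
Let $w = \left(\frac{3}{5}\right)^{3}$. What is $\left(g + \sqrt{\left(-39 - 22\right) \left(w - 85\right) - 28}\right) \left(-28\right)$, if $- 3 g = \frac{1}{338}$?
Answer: $\frac{14}{507} - \frac{15876 \sqrt{10}}{25} \approx -2008.1$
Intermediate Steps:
$w = \frac{27}{125}$ ($w = \left(3 \cdot \frac{1}{5}\right)^{3} = \left(\frac{3}{5}\right)^{3} = \frac{27}{125} \approx 0.216$)
$g = - \frac{1}{1014}$ ($g = - \frac{1}{3 \cdot 338} = \left(- \frac{1}{3}\right) \frac{1}{338} = - \frac{1}{1014} \approx -0.00098619$)
$\left(g + \sqrt{\left(-39 - 22\right) \left(w - 85\right) - 28}\right) \left(-28\right) = \left(- \frac{1}{1014} + \sqrt{\left(-39 - 22\right) \left(\frac{27}{125} - 85\right) - 28}\right) \left(-28\right) = \left(- \frac{1}{1014} + \sqrt{\left(-61\right) \left(- \frac{10598}{125}\right) - 28}\right) \left(-28\right) = \left(- \frac{1}{1014} + \sqrt{\frac{646478}{125} - 28}\right) \left(-28\right) = \left(- \frac{1}{1014} + \sqrt{\frac{642978}{125}}\right) \left(-28\right) = \left(- \frac{1}{1014} + \frac{567 \sqrt{10}}{25}\right) \left(-28\right) = \frac{14}{507} - \frac{15876 \sqrt{10}}{25}$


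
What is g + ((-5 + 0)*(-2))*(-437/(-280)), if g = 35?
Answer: 1417/28 ≈ 50.607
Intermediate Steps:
g + ((-5 + 0)*(-2))*(-437/(-280)) = 35 + ((-5 + 0)*(-2))*(-437/(-280)) = 35 + (-5*(-2))*(-437*(-1/280)) = 35 + 10*(437/280) = 35 + 437/28 = 1417/28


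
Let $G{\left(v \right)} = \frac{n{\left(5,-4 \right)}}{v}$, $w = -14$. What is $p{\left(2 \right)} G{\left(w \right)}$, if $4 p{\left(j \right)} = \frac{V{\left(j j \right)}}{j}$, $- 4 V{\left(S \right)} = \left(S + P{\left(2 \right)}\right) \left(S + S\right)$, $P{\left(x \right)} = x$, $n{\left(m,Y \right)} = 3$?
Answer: $\frac{9}{28} \approx 0.32143$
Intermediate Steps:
$V{\left(S \right)} = - \frac{S \left(2 + S\right)}{2}$ ($V{\left(S \right)} = - \frac{\left(S + 2\right) \left(S + S\right)}{4} = - \frac{\left(2 + S\right) 2 S}{4} = - \frac{2 S \left(2 + S\right)}{4} = - \frac{S \left(2 + S\right)}{2}$)
$p{\left(j \right)} = - \frac{j \left(2 + j^{2}\right)}{8}$ ($p{\left(j \right)} = \frac{- \frac{j j \left(2 + j j\right)}{2} \frac{1}{j}}{4} = \frac{- \frac{j^{2} \left(2 + j^{2}\right)}{2} \frac{1}{j}}{4} = \frac{\left(- \frac{1}{2}\right) j \left(2 + j^{2}\right)}{4} = - \frac{j \left(2 + j^{2}\right)}{8}$)
$G{\left(v \right)} = \frac{3}{v}$
$p{\left(2 \right)} G{\left(w \right)} = \left(- \frac{1}{8}\right) 2 \left(2 + 2^{2}\right) \frac{3}{-14} = \left(- \frac{1}{8}\right) 2 \left(2 + 4\right) 3 \left(- \frac{1}{14}\right) = \left(- \frac{1}{8}\right) 2 \cdot 6 \left(- \frac{3}{14}\right) = \left(- \frac{3}{2}\right) \left(- \frac{3}{14}\right) = \frac{9}{28}$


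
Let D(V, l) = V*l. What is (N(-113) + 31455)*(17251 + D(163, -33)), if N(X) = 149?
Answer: 375202688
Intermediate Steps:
(N(-113) + 31455)*(17251 + D(163, -33)) = (149 + 31455)*(17251 + 163*(-33)) = 31604*(17251 - 5379) = 31604*11872 = 375202688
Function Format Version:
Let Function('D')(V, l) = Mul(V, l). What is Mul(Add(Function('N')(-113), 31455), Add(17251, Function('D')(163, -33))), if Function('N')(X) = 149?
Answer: 375202688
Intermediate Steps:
Mul(Add(Function('N')(-113), 31455), Add(17251, Function('D')(163, -33))) = Mul(Add(149, 31455), Add(17251, Mul(163, -33))) = Mul(31604, Add(17251, -5379)) = Mul(31604, 11872) = 375202688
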